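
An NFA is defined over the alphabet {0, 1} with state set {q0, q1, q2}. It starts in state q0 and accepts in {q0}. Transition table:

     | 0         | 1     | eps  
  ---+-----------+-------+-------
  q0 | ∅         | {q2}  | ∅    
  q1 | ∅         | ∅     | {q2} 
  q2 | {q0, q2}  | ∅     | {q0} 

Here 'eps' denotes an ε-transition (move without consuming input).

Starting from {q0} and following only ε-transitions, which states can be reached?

{q0}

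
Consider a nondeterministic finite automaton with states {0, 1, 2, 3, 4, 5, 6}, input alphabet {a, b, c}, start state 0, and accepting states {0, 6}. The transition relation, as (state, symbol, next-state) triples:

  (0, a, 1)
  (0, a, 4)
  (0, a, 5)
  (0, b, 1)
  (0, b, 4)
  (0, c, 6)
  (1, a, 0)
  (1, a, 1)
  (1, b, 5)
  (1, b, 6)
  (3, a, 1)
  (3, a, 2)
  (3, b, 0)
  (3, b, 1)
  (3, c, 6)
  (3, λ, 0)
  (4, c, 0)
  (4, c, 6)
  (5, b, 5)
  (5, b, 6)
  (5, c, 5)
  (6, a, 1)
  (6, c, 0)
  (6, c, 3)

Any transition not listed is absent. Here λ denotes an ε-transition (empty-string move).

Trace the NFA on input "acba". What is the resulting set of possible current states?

{0, 1}

Start in {0}.
Read 'a': 0→{1, 4, 5}; now {1, 4, 5}.
Read 'c': 1→∅, 4→{0, 6}, 5→{5}; now {0, 5, 6}.
Read 'b': 0→{1, 4}, 5→{5, 6}, 6→∅; now {1, 4, 5, 6}.
Read 'a': 1→{0, 1}, 4→∅, 5→∅, 6→{1}; now {0, 1}.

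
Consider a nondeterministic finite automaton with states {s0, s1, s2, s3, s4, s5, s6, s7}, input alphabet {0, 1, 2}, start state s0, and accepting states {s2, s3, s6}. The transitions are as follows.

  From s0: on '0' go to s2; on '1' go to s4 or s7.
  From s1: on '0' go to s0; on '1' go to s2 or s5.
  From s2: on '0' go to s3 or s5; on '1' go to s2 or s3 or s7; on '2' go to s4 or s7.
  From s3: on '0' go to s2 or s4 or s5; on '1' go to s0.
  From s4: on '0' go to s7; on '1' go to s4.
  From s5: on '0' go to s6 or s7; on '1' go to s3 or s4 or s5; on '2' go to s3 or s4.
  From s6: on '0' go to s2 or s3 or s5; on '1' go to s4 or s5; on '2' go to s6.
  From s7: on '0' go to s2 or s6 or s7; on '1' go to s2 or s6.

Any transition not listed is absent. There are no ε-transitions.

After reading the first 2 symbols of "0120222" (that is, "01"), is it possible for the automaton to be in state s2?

Yes

Start in {s0}.
Read '0': {s0} → {s2}.
Read '1': {s2} → {s2, s3, s7}.
State s2 is in {s2, s3, s7}.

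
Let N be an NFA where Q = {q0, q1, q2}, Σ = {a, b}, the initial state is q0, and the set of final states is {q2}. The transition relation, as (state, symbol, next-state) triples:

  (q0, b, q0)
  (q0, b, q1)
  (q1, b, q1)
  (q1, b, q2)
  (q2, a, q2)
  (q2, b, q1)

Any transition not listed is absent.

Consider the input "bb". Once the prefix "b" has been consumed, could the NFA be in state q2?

No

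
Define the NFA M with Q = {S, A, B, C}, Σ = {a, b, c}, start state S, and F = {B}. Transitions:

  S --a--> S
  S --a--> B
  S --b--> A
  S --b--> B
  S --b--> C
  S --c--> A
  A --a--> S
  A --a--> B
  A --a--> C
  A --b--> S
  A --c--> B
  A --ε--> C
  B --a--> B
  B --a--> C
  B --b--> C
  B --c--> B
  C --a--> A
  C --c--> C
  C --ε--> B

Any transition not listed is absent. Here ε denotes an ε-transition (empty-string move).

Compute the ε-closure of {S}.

Begin with {S}.
No ε-moves leave this set, so the closure equals the set itself.

{S}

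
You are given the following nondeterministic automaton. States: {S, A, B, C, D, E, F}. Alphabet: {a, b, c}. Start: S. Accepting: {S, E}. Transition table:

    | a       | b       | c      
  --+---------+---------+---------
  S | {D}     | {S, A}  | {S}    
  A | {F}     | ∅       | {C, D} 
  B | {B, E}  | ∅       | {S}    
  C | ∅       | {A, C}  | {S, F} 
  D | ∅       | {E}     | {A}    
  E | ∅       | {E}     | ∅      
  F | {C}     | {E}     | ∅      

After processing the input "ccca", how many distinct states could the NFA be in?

1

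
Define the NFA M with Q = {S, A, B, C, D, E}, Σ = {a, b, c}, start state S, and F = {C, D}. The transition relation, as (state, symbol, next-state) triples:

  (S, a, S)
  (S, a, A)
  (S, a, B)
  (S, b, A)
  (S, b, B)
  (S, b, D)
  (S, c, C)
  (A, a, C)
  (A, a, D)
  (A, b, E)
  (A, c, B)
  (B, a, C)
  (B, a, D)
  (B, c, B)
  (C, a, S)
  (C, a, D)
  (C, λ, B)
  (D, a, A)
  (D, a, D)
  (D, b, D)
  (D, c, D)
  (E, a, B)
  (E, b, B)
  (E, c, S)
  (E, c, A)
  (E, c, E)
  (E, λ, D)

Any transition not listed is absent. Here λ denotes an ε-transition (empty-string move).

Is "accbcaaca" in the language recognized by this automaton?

Start in {S}.
Read 'a': {S} → {S, A, B}.
Read 'c': {S, A, B} → {B, C}.
Read 'c': {B, C} → {B}.
Read 'b': {B} → ∅.
The set is empty and remains empty for the remaining 5 symbols.
The final set ∅ contains no accepting state.

No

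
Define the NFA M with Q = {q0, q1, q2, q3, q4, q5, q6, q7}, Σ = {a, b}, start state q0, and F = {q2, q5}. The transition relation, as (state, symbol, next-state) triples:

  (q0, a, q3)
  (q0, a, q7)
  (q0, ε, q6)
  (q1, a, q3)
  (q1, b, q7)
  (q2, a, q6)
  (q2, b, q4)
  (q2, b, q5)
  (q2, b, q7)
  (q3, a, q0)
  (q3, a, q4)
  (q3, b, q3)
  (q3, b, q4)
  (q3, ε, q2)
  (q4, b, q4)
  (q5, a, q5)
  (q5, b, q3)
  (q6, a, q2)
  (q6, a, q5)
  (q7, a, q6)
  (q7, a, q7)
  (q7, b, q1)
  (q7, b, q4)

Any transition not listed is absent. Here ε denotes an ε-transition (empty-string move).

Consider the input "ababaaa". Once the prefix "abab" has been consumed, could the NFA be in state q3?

Yes

Start: ε-closure({q0}) = {q0, q6}.
Read 'a': q0→{q3, q7}, q6→{q2, q5}; now {q2, q3, q5, q7}.
Read 'b': q2→{q4, q5, q7}, q3→{q3, q4}, q5→{q3}, q7→{q1, q4}; union {q1, q3, q4, q5, q7}; ε-closure = {q1, q2, q3, q4, q5, q7}.
Read 'a': q1→{q3}, q2→{q6}, q3→{q0, q4}, q4→∅, q5→{q5}, q7→{q6, q7}; union {q0, q3, q4, q5, q6, q7}; ε-closure = {q0, q2, q3, q4, q5, q6, q7}.
Read 'b': q0→∅, q2→{q4, q5, q7}, q3→{q3, q4}, q4→{q4}, q5→{q3}, q6→∅, q7→{q1, q4}; union {q1, q3, q4, q5, q7}; ε-closure = {q1, q2, q3, q4, q5, q7}.
State q3 is in {q1, q2, q3, q4, q5, q7}.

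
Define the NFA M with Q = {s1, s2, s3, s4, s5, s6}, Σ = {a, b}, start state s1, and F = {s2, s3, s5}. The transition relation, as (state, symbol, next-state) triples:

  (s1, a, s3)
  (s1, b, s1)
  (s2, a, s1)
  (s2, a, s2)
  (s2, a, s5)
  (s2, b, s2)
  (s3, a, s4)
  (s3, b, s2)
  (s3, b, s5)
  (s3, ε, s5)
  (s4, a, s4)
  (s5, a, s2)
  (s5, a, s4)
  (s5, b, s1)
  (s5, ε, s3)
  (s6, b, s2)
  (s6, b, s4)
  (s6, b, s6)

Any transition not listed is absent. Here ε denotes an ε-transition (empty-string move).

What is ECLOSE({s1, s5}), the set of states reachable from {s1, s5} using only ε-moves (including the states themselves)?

{s1, s3, s5}

Begin with {s1, s5}.
ε-move s5 → s3; add s3.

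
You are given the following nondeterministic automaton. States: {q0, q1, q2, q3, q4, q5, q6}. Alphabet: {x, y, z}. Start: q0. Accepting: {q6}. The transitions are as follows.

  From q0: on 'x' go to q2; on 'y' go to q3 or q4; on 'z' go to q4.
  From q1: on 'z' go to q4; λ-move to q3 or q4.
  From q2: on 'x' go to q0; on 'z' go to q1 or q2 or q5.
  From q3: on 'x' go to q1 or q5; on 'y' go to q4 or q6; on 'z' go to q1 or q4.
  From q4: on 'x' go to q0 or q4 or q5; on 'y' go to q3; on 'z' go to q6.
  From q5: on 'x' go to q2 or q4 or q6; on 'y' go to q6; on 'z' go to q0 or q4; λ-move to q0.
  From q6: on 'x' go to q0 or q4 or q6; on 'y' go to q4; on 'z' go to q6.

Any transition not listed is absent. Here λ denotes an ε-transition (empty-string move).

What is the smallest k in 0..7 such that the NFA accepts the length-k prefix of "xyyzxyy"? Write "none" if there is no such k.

Start in {q0}.
Read 'x': {q0} → {q2}.
Read 'y': {q2} → ∅.
The set is empty and remains empty for the remaining 5 symbols.
No reachable set along the way intersects F.

none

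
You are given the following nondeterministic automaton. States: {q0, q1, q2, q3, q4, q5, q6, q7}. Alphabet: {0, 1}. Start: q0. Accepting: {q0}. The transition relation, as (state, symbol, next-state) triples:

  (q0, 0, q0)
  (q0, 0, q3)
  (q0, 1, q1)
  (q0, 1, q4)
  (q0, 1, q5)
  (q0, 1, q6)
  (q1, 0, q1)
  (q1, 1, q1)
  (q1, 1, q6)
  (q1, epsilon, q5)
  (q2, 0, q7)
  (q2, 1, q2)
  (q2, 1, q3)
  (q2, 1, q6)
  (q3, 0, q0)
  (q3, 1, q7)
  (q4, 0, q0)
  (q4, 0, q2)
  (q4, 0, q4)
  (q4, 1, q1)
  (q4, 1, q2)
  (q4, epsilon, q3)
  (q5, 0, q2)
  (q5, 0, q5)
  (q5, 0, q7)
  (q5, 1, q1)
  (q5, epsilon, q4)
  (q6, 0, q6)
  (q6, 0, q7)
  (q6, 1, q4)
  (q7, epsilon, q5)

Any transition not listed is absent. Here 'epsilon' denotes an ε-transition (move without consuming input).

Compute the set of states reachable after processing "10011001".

{q1, q2, q3, q4, q5, q6, q7}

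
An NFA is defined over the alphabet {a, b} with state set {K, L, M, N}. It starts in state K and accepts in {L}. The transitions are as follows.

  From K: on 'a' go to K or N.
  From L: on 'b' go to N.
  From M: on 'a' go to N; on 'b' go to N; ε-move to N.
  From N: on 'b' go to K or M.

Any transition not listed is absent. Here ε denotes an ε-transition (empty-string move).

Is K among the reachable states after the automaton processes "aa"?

Yes

Start in {K}.
Read 'a': K→{K, N}; now {K, N}.
Read 'a': K→{K, N}, N→∅; now {K, N}.
State K is in {K, N}.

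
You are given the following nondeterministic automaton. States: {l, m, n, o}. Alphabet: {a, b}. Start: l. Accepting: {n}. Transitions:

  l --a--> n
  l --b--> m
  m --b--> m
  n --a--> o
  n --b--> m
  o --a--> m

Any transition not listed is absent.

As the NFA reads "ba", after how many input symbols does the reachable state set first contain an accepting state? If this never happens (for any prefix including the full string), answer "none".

none

Start in {l}.
Read 'b': l→{m}; now {m}.
Read 'a': m→∅; now ∅.
No reachable set along the way intersects F.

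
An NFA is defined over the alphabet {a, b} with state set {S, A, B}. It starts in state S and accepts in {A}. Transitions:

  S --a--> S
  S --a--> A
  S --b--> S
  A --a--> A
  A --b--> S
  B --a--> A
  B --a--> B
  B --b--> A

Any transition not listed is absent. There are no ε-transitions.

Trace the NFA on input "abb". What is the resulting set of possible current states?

Start in {S}.
Read 'a': {S} → {S, A}.
Read 'b': {S, A} → {S}.
Read 'b': {S} → {S}.

{S}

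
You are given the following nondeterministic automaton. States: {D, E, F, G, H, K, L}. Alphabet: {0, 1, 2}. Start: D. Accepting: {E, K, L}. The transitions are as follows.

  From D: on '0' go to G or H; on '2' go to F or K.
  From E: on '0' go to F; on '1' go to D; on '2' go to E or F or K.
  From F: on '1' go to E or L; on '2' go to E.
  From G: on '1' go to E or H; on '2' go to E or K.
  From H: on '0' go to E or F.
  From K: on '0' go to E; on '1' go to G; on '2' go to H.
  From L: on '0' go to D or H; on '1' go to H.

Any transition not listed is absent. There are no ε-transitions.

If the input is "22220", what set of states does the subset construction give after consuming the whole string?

{E, F}

Start in {D}.
Read '2': D→{F, K}; now {F, K}.
Read '2': F→{E}, K→{H}; now {E, H}.
Read '2': E→{E, F, K}, H→∅; now {E, F, K}.
Read '2': E→{E, F, K}, F→{E}, K→{H}; now {E, F, H, K}.
Read '0': E→{F}, F→∅, H→{E, F}, K→{E}; now {E, F}.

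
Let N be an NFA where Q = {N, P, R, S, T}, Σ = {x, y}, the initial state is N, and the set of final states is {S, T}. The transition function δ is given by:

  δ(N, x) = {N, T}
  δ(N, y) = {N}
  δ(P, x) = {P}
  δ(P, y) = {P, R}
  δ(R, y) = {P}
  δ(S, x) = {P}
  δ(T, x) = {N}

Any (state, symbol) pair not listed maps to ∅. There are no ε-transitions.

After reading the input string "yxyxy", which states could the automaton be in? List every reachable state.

{N}

Start in {N}.
Read 'y': N→{N}; now {N}.
Read 'x': N→{N, T}; now {N, T}.
Read 'y': N→{N}, T→∅; now {N}.
Read 'x': N→{N, T}; now {N, T}.
Read 'y': N→{N}, T→∅; now {N}.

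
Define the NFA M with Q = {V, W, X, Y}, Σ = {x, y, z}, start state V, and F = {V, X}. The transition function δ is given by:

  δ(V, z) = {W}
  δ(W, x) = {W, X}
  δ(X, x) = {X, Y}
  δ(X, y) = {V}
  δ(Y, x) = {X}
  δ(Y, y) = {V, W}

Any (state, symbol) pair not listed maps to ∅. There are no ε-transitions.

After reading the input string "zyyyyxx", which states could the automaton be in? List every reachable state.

∅

Start in {V}.
Read 'z': {V} → {W}.
Read 'y': {W} → ∅.
The set is empty and remains empty for the remaining 5 symbols.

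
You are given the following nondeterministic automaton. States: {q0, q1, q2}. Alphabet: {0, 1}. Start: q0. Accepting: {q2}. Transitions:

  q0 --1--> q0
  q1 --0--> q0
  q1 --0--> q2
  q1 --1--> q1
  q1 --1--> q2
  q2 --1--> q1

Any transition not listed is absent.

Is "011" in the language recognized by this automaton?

No

Start in {q0}.
Read '0': {q0} → ∅.
The set is empty and remains empty for the remaining 2 symbols.
The final set ∅ contains no accepting state.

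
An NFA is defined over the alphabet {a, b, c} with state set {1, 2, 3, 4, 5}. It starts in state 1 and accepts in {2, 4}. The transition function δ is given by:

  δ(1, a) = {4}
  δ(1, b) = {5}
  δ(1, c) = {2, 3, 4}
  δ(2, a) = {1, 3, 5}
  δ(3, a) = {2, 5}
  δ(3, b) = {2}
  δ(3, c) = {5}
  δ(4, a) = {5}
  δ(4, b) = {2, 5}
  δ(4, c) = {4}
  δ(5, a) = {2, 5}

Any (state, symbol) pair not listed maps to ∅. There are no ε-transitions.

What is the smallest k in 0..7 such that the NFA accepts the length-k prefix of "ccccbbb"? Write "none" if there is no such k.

Start in {1}.
Read 'c': {1} → {2, 3, 4}.
None of the earlier sets intersect F, but {2, 3, 4} does.

1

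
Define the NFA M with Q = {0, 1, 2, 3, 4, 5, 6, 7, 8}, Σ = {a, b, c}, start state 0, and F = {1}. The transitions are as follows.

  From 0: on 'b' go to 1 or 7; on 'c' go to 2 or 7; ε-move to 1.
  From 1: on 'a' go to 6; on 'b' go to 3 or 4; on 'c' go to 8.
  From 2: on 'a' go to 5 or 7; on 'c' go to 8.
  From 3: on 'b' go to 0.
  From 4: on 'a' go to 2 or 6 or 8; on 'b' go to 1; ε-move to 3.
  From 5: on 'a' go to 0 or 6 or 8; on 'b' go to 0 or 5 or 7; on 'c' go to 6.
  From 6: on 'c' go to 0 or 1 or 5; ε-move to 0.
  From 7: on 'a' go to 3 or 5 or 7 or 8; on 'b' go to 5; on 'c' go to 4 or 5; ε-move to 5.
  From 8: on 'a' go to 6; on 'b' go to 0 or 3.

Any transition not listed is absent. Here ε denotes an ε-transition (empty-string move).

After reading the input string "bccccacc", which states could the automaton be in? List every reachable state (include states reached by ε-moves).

Start: ε-closure({0}) = {0, 1}.
Read 'b': 0→{1, 7}, 1→{3, 4}; union {1, 3, 4, 7}; ε-closure = {1, 3, 4, 5, 7}.
Read 'c': 1→{8}, 3→∅, 4→∅, 5→{6}, 7→{4, 5}; union {4, 5, 6, 8}; ε-closure = {0, 1, 3, 4, 5, 6, 8}.
Read 'c': 0→{2, 7}, 1→{8}, 3→∅, 4→∅, 5→{6}, 6→{0, 1, 5}, 8→∅; now {0, 1, 2, 5, 6, 7, 8}.
Read 'c': 0→{2, 7}, 1→{8}, 2→{8}, 5→{6}, 6→{0, 1, 5}, 7→{4, 5}, 8→∅; union {0, 1, 2, 4, 5, 6, 7, 8}; ε-closure = {0, 1, 2, 3, 4, 5, 6, 7, 8}.
Read 'c': 0→{2, 7}, 1→{8}, 2→{8}, 3→∅, 4→∅, 5→{6}, 6→{0, 1, 5}, 7→{4, 5}, 8→∅; union {0, 1, 2, 4, 5, 6, 7, 8}; ε-closure = {0, 1, 2, 3, 4, 5, 6, 7, 8}.
Read 'a': 0→∅, 1→{6}, 2→{5, 7}, 3→∅, 4→{2, 6, 8}, 5→{0, 6, 8}, 6→∅, 7→{3, 5, 7, 8}, 8→{6}; union {0, 2, 3, 5, 6, 7, 8}; ε-closure = {0, 1, 2, 3, 5, 6, 7, 8}.
Read 'c': 0→{2, 7}, 1→{8}, 2→{8}, 3→∅, 5→{6}, 6→{0, 1, 5}, 7→{4, 5}, 8→∅; union {0, 1, 2, 4, 5, 6, 7, 8}; ε-closure = {0, 1, 2, 3, 4, 5, 6, 7, 8}.
Read 'c': 0→{2, 7}, 1→{8}, 2→{8}, 3→∅, 4→∅, 5→{6}, 6→{0, 1, 5}, 7→{4, 5}, 8→∅; union {0, 1, 2, 4, 5, 6, 7, 8}; ε-closure = {0, 1, 2, 3, 4, 5, 6, 7, 8}.

{0, 1, 2, 3, 4, 5, 6, 7, 8}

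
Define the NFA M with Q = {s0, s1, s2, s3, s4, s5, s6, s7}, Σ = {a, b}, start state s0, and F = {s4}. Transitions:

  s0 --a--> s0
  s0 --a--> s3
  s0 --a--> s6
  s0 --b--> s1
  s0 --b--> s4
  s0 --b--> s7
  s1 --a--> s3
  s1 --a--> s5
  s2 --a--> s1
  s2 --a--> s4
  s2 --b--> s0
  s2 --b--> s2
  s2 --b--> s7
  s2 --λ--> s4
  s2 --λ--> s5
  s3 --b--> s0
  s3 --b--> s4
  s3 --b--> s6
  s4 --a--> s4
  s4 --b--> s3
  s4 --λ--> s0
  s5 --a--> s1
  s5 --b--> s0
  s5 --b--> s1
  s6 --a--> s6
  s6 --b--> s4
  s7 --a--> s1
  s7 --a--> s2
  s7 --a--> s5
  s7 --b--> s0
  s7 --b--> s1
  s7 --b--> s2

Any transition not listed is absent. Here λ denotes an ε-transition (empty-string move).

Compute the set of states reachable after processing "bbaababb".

Start in {s0}.
Read 'b': {s0} → {s0, s1, s4, s7}.
Read 'b': {s0, s1, s4, s7} → {s0, s1, s2, s3, s4, s5, s7}.
Read 'a': {s0, s1, s2, s3, s4, s5, s7} → {s0, s1, s2, s3, s4, s5, s6}.
Read 'a': {s0, s1, s2, s3, s4, s5, s6} → {s0, s1, s3, s4, s5, s6}.
Read 'b': {s0, s1, s3, s4, s5, s6} → {s0, s1, s3, s4, s6, s7}.
Read 'a': {s0, s1, s3, s4, s6, s7} → {s0, s1, s2, s3, s4, s5, s6}.
Read 'b': {s0, s1, s2, s3, s4, s5, s6} → {s0, s1, s2, s3, s4, s5, s6, s7}.
Read 'b': {s0, s1, s2, s3, s4, s5, s6, s7} → {s0, s1, s2, s3, s4, s5, s6, s7}.

{s0, s1, s2, s3, s4, s5, s6, s7}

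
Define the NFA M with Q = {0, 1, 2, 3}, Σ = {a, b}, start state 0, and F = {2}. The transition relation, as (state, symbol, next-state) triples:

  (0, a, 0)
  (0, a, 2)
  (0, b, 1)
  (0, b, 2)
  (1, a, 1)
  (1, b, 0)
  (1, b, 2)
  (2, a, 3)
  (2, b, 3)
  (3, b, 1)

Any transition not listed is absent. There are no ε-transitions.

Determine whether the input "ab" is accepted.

Yes

Start in {0}.
Read 'a': {0} → {0, 2}.
Read 'b': {0, 2} → {1, 2, 3}.
The final set {1, 2, 3} contains the accepting state 2.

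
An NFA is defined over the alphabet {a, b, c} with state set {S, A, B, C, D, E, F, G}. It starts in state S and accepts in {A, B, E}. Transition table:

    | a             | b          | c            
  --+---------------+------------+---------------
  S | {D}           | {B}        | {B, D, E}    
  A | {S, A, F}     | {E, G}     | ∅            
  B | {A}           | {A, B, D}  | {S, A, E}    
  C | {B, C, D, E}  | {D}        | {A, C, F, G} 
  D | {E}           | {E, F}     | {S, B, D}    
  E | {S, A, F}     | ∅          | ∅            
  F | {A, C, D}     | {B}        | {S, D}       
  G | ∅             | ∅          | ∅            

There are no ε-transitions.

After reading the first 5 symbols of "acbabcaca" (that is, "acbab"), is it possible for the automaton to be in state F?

Yes

Start in {S}.
Read 'a': S→{D}; now {D}.
Read 'c': D→{S, B, D}; now {S, B, D}.
Read 'b': S→{B}, B→{A, B, D}, D→{E, F}; now {A, B, D, E, F}.
Read 'a': A→{S, A, F}, B→{A}, D→{E}, E→{S, A, F}, F→{A, C, D}; now {S, A, C, D, E, F}.
Read 'b': S→{B}, A→{E, G}, C→{D}, D→{E, F}, E→∅, F→{B}; now {B, D, E, F, G}.
State F is in {B, D, E, F, G}.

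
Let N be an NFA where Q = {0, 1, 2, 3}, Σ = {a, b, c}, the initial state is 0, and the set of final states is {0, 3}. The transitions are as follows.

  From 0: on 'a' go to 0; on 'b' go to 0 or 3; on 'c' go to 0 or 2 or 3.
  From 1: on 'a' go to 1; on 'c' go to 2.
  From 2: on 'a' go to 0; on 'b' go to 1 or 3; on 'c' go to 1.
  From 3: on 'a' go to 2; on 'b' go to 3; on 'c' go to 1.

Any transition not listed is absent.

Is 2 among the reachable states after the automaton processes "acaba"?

Start in {0}.
Read 'a': 0→{0}; now {0}.
Read 'c': 0→{0, 2, 3}; now {0, 2, 3}.
Read 'a': 0→{0}, 2→{0}, 3→{2}; now {0, 2}.
Read 'b': 0→{0, 3}, 2→{1, 3}; now {0, 1, 3}.
Read 'a': 0→{0}, 1→{1}, 3→{2}; now {0, 1, 2}.
State 2 is in {0, 1, 2}.

Yes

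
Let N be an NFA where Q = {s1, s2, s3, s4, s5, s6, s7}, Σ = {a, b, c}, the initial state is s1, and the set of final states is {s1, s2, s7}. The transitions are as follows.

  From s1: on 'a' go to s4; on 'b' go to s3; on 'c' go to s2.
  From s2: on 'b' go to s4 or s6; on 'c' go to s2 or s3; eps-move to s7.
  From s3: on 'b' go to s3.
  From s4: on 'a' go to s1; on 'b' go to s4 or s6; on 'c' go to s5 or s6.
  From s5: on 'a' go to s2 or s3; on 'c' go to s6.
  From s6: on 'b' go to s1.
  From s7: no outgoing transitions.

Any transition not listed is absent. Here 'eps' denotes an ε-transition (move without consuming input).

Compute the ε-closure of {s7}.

{s7}

Begin with {s7}.
No ε-moves leave this set, so the closure equals the set itself.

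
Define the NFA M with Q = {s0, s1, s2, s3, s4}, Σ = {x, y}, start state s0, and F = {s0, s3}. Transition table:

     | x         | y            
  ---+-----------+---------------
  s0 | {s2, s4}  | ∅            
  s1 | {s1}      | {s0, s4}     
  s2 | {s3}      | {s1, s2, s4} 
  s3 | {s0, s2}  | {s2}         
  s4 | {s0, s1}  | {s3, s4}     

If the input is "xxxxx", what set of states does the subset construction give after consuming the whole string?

{s0, s1, s2, s3, s4}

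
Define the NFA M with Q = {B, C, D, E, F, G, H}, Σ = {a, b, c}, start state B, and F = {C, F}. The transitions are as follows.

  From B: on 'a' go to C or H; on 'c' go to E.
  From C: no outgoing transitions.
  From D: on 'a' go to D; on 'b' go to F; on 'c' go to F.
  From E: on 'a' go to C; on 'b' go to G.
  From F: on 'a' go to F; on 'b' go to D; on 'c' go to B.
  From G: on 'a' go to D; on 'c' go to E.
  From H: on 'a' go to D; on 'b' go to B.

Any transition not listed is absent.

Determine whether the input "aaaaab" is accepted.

Yes

Start in {B}.
Read 'a': B→{C, H}; now {C, H}.
Read 'a': C→∅, H→{D}; now {D}.
Read 'a': D→{D}; now {D}.
Read 'a': D→{D}; now {D}.
Read 'a': D→{D}; now {D}.
Read 'b': D→{F}; now {F}.
The final set {F} contains the accepting state F.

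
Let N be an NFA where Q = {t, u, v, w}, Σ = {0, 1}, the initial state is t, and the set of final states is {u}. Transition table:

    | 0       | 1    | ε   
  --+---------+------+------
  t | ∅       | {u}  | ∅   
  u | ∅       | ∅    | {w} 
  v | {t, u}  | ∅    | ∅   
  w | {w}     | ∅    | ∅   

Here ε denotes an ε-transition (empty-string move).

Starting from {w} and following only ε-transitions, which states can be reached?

Begin with {w}.
No ε-moves leave this set, so the closure equals the set itself.

{w}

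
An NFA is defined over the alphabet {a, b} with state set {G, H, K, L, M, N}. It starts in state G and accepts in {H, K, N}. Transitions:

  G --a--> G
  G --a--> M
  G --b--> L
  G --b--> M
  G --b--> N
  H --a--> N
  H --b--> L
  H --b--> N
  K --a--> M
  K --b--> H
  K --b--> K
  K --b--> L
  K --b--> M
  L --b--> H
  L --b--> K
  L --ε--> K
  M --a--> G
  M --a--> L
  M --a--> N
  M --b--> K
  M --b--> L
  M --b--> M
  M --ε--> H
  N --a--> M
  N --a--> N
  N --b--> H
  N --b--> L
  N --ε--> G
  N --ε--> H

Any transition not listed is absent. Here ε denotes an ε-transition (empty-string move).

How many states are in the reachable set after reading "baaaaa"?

6

Start in {G}.
Read 'b': {G} → {G, H, K, L, M, N}.
Read 'a': {G, H, K, L, M, N} → {G, H, K, L, M, N}.
Read 'a': {G, H, K, L, M, N} → {G, H, K, L, M, N}.
Read 'a': {G, H, K, L, M, N} → {G, H, K, L, M, N}.
Read 'a': {G, H, K, L, M, N} → {G, H, K, L, M, N}.
Read 'a': {G, H, K, L, M, N} → {G, H, K, L, M, N}.
That set has 6 states.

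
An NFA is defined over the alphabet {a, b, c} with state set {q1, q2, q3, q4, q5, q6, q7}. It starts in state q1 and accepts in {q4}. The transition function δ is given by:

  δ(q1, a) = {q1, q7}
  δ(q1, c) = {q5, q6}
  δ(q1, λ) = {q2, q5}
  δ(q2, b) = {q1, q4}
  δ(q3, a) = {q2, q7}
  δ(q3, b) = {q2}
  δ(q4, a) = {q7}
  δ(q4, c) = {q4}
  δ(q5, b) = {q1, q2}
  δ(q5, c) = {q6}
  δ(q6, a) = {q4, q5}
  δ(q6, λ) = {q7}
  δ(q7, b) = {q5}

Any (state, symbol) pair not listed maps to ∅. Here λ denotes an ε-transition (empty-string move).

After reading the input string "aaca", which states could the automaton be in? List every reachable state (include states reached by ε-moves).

Start: ε-closure({q1}) = {q1, q2, q5}.
Read 'a': {q1, q2, q5} → {q1, q2, q5, q7}.
Read 'a': {q1, q2, q5, q7} → {q1, q2, q5, q7}.
Read 'c': {q1, q2, q5, q7} → {q5, q6, q7}.
Read 'a': {q5, q6, q7} → {q4, q5}.

{q4, q5}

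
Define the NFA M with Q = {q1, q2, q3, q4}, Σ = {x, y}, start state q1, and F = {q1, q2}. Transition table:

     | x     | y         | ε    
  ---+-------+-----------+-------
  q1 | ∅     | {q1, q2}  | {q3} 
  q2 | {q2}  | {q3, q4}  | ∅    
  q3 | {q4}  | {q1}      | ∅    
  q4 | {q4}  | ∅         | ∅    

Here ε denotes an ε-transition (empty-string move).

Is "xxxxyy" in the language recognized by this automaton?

No

Start: ε-closure({q1}) = {q1, q3}.
Read 'x': q1→∅, q3→{q4}; now {q4}.
Read 'x': q4→{q4}; now {q4}.
Read 'x': q4→{q4}; now {q4}.
Read 'x': q4→{q4}; now {q4}.
Read 'y': q4→∅; now ∅.
The set is empty and remains empty for the remaining 1 symbol.
The final set ∅ contains no accepting state.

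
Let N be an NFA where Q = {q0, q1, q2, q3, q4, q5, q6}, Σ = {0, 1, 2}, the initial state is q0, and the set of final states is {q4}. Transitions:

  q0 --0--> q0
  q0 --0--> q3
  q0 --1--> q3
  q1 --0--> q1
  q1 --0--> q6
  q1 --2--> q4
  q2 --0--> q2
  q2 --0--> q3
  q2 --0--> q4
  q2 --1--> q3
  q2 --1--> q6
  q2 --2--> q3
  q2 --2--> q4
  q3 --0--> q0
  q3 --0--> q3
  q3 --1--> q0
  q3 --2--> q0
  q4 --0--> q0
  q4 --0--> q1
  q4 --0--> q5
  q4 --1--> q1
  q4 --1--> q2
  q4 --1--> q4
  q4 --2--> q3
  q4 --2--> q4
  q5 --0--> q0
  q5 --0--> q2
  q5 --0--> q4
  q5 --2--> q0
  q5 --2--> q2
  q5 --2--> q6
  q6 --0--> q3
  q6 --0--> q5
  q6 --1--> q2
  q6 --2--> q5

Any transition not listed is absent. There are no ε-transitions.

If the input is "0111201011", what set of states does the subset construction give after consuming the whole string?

{q0, q3}

Start in {q0}.
Read '0': q0→{q0, q3}; now {q0, q3}.
Read '1': q0→{q3}, q3→{q0}; now {q0, q3}.
Read '1': q0→{q3}, q3→{q0}; now {q0, q3}.
Read '1': q0→{q3}, q3→{q0}; now {q0, q3}.
Read '2': q0→∅, q3→{q0}; now {q0}.
Read '0': q0→{q0, q3}; now {q0, q3}.
Read '1': q0→{q3}, q3→{q0}; now {q0, q3}.
Read '0': q0→{q0, q3}, q3→{q0, q3}; now {q0, q3}.
Read '1': q0→{q3}, q3→{q0}; now {q0, q3}.
Read '1': q0→{q3}, q3→{q0}; now {q0, q3}.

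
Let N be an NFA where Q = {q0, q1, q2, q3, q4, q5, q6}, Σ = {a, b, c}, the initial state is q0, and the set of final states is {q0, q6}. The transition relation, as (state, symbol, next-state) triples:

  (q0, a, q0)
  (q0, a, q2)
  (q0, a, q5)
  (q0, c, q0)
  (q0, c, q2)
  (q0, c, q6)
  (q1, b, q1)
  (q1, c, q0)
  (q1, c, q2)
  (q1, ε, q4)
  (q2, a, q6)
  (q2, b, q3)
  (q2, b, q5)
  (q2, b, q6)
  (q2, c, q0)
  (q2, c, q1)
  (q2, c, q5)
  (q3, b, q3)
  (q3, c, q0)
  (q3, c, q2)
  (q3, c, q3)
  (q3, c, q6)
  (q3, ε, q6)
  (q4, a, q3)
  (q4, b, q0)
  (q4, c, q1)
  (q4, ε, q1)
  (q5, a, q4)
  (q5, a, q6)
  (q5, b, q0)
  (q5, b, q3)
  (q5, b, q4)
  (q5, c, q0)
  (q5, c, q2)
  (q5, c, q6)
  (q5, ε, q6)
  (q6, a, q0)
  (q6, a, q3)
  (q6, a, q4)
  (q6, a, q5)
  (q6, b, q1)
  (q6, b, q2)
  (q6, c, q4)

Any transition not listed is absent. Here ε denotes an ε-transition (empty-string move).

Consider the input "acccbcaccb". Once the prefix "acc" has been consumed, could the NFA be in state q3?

No

Start in {q0}.
Read 'a': {q0} → {q0, q2, q5, q6}.
Read 'c': {q0, q2, q5, q6} → {q0, q1, q2, q4, q5, q6}.
Read 'c': {q0, q1, q2, q4, q5, q6} → {q0, q1, q2, q4, q5, q6}.
State q3 is not in {q0, q1, q2, q4, q5, q6}.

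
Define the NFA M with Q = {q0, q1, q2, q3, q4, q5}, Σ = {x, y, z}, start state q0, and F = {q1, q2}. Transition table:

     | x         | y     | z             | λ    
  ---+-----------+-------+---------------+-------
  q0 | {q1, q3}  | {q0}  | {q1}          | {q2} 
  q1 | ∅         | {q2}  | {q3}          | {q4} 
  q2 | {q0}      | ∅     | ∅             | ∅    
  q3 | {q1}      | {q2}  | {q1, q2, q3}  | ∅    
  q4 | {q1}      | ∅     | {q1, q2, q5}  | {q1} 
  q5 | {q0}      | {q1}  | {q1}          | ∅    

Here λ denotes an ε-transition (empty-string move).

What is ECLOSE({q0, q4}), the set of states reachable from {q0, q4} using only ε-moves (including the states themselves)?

Begin with {q0, q4}.
ε-move q4 → q1; add q1.
ε-move q0 → q2; add q2.

{q0, q1, q2, q4}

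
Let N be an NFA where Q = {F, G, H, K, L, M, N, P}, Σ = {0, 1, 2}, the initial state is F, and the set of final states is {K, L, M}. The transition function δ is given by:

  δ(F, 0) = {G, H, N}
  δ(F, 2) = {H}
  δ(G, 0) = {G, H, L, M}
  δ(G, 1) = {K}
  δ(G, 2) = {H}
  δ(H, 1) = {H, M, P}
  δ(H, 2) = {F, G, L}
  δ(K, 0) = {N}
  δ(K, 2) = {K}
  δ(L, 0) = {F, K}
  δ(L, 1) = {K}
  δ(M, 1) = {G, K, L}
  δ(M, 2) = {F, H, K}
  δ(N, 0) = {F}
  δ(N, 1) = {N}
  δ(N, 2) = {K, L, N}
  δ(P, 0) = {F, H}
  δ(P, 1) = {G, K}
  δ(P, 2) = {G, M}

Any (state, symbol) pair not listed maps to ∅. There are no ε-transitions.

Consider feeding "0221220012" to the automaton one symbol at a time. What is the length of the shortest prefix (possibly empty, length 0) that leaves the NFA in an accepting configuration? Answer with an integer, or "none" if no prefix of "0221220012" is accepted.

Start in {F}.
Read '0': {F} → {G, H, N}.
Read '2': {G, H, N} → {F, G, H, K, L, N}.
None of the earlier sets intersect F, but {F, G, H, K, L, N} does.

2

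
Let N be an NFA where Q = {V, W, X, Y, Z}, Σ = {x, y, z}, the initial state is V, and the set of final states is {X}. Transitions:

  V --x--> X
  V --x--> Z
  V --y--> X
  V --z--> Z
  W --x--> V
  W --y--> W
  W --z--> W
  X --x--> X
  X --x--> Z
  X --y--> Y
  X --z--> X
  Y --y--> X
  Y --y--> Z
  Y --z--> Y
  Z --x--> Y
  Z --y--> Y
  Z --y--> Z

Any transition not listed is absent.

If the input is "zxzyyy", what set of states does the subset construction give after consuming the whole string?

Start in {V}.
Read 'z': V→{Z}; now {Z}.
Read 'x': Z→{Y}; now {Y}.
Read 'z': Y→{Y}; now {Y}.
Read 'y': Y→{X, Z}; now {X, Z}.
Read 'y': X→{Y}, Z→{Y, Z}; now {Y, Z}.
Read 'y': Y→{X, Z}, Z→{Y, Z}; now {X, Y, Z}.

{X, Y, Z}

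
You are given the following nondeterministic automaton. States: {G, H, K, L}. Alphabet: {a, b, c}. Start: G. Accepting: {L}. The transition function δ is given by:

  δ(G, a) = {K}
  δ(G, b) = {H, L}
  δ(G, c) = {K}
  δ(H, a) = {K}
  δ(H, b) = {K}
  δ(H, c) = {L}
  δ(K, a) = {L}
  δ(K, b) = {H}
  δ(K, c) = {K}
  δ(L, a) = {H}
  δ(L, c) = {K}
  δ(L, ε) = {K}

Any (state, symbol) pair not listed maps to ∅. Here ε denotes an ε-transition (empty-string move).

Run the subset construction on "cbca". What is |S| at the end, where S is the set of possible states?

3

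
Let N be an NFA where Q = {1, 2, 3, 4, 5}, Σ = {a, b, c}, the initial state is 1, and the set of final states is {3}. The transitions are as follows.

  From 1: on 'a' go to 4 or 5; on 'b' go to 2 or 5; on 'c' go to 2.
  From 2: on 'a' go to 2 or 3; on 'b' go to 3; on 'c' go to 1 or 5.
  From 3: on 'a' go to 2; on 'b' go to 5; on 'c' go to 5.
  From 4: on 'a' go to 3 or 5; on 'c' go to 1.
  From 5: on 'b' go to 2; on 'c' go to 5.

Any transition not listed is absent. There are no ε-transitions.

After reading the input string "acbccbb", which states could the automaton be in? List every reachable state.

Start in {1}.
Read 'a': 1→{4, 5}; now {4, 5}.
Read 'c': 4→{1}, 5→{5}; now {1, 5}.
Read 'b': 1→{2, 5}, 5→{2}; now {2, 5}.
Read 'c': 2→{1, 5}, 5→{5}; now {1, 5}.
Read 'c': 1→{2}, 5→{5}; now {2, 5}.
Read 'b': 2→{3}, 5→{2}; now {2, 3}.
Read 'b': 2→{3}, 3→{5}; now {3, 5}.

{3, 5}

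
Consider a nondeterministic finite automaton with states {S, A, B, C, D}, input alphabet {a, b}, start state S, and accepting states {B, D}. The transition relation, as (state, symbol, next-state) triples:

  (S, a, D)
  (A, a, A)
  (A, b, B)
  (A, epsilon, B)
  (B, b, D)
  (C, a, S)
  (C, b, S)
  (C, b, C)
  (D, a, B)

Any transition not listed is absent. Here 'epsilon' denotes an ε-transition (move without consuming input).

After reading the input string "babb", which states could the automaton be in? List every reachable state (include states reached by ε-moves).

Start in {S}.
Read 'b': S→∅; now ∅.
The set is empty and remains empty for the remaining 3 symbols.

∅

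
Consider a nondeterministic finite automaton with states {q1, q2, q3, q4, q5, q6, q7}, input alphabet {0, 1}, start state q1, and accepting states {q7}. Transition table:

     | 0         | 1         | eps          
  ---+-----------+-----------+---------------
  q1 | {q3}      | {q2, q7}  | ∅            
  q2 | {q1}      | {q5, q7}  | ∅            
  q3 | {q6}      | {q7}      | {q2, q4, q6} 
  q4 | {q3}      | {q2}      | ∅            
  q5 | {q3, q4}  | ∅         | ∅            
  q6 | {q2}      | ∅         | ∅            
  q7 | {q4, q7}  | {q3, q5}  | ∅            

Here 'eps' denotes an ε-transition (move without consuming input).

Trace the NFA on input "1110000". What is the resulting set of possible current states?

Start in {q1}.
Read '1': {q1} → {q2, q7}.
Read '1': {q2, q7} → {q2, q3, q4, q5, q6, q7}.
Read '1': {q2, q3, q4, q5, q6, q7} → {q2, q3, q4, q5, q6, q7}.
Read '0': {q2, q3, q4, q5, q6, q7} → {q1, q2, q3, q4, q6, q7}.
Read '0': {q1, q2, q3, q4, q6, q7} → {q1, q2, q3, q4, q6, q7}.
Read '0': {q1, q2, q3, q4, q6, q7} → {q1, q2, q3, q4, q6, q7}.
Read '0': {q1, q2, q3, q4, q6, q7} → {q1, q2, q3, q4, q6, q7}.

{q1, q2, q3, q4, q6, q7}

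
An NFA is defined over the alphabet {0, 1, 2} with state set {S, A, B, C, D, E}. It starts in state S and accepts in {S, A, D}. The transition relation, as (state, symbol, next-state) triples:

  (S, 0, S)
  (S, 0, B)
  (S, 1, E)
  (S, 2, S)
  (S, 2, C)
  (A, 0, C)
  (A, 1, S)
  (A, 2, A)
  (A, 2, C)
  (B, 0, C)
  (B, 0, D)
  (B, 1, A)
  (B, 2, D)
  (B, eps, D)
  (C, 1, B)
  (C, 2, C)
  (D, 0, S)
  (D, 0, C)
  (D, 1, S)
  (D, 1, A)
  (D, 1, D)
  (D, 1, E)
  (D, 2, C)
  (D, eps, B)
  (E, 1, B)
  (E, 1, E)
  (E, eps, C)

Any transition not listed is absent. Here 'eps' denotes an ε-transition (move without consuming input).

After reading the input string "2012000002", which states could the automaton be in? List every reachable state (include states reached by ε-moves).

Start in {S}.
Read '2': {S} → {S, C}.
Read '0': {S, C} → {S, B, D}.
Read '1': {S, B, D} → {S, A, B, C, D, E}.
Read '2': {S, A, B, C, D, E} → {S, A, B, C, D}.
Read '0': {S, A, B, C, D} → {S, B, C, D}.
Read '0': {S, B, C, D} → {S, B, C, D}.
Read '0': {S, B, C, D} → {S, B, C, D}.
Read '0': {S, B, C, D} → {S, B, C, D}.
Read '0': {S, B, C, D} → {S, B, C, D}.
Read '2': {S, B, C, D} → {S, B, C, D}.

{S, B, C, D}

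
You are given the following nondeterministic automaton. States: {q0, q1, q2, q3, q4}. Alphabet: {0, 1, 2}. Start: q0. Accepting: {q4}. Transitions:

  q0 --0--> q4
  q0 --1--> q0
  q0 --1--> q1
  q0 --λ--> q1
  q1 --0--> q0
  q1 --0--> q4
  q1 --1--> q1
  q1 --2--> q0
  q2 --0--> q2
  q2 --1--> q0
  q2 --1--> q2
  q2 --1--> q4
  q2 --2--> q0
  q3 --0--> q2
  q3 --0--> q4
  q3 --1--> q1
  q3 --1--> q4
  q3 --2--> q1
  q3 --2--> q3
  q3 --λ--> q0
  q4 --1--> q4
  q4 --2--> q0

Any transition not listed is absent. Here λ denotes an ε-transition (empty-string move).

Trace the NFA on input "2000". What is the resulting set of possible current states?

Start: ε-closure({q0}) = {q0, q1}.
Read '2': {q0, q1} → {q0, q1}.
Read '0': {q0, q1} → {q0, q1, q4}.
Read '0': {q0, q1, q4} → {q0, q1, q4}.
Read '0': {q0, q1, q4} → {q0, q1, q4}.

{q0, q1, q4}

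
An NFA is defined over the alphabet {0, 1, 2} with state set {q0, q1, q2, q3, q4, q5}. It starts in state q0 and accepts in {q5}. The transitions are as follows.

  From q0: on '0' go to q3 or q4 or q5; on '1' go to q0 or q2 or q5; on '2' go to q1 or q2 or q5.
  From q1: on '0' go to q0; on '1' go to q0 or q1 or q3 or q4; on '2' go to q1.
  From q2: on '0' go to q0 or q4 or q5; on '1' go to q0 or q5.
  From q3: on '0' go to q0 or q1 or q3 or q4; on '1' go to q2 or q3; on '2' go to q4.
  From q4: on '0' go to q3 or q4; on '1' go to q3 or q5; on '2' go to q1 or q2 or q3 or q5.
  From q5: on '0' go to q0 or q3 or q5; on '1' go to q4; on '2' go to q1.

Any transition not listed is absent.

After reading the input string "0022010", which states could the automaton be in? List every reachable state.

{q0, q1, q3, q4, q5}

Start in {q0}.
Read '0': q0→{q3, q4, q5}; now {q3, q4, q5}.
Read '0': q3→{q0, q1, q3, q4}, q4→{q3, q4}, q5→{q0, q3, q5}; now {q0, q1, q3, q4, q5}.
Read '2': q0→{q1, q2, q5}, q1→{q1}, q3→{q4}, q4→{q1, q2, q3, q5}, q5→{q1}; now {q1, q2, q3, q4, q5}.
Read '2': q1→{q1}, q2→∅, q3→{q4}, q4→{q1, q2, q3, q5}, q5→{q1}; now {q1, q2, q3, q4, q5}.
Read '0': q1→{q0}, q2→{q0, q4, q5}, q3→{q0, q1, q3, q4}, q4→{q3, q4}, q5→{q0, q3, q5}; now {q0, q1, q3, q4, q5}.
Read '1': q0→{q0, q2, q5}, q1→{q0, q1, q3, q4}, q3→{q2, q3}, q4→{q3, q5}, q5→{q4}; now {q0, q1, q2, q3, q4, q5}.
Read '0': q0→{q3, q4, q5}, q1→{q0}, q2→{q0, q4, q5}, q3→{q0, q1, q3, q4}, q4→{q3, q4}, q5→{q0, q3, q5}; now {q0, q1, q3, q4, q5}.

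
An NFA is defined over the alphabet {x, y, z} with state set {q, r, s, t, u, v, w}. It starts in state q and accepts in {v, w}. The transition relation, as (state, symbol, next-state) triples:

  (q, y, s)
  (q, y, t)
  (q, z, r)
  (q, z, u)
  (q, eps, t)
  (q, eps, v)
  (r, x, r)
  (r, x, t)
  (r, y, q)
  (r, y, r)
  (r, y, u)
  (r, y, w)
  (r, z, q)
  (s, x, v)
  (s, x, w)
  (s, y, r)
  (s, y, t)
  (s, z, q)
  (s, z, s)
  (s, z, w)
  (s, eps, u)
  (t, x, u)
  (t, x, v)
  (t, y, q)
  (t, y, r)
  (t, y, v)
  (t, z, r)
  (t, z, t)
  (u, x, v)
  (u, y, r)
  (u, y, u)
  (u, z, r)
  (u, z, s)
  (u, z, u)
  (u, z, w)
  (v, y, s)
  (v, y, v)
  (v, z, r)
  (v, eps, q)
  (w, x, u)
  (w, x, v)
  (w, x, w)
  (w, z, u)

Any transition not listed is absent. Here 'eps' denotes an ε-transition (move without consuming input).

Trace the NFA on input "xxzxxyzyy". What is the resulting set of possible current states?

Start: ε-closure({q}) = {q, t, v}.
Read 'x': q→∅, t→{u, v}, v→∅; union {u, v}; ε-closure = {q, t, u, v}.
Read 'x': q→∅, t→{u, v}, u→{v}, v→∅; union {u, v}; ε-closure = {q, t, u, v}.
Read 'z': q→{r, u}, t→{r, t}, u→{r, s, u, w}, v→{r}; now {r, s, t, u, w}.
Read 'x': r→{r, t}, s→{v, w}, t→{u, v}, u→{v}, w→{u, v, w}; union {r, t, u, v, w}; ε-closure = {q, r, t, u, v, w}.
Read 'x': q→∅, r→{r, t}, t→{u, v}, u→{v}, v→∅, w→{u, v, w}; union {r, t, u, v, w}; ε-closure = {q, r, t, u, v, w}.
Read 'y': q→{s, t}, r→{q, r, u, w}, t→{q, r, v}, u→{r, u}, v→{s, v}, w→∅; now {q, r, s, t, u, v, w}.
Read 'z': q→{r, u}, r→{q}, s→{q, s, w}, t→{r, t}, u→{r, s, u, w}, v→{r}, w→{u}; union {q, r, s, t, u, w}; ε-closure = {q, r, s, t, u, v, w}.
Read 'y': q→{s, t}, r→{q, r, u, w}, s→{r, t}, t→{q, r, v}, u→{r, u}, v→{s, v}, w→∅; now {q, r, s, t, u, v, w}.
Read 'y': q→{s, t}, r→{q, r, u, w}, s→{r, t}, t→{q, r, v}, u→{r, u}, v→{s, v}, w→∅; now {q, r, s, t, u, v, w}.

{q, r, s, t, u, v, w}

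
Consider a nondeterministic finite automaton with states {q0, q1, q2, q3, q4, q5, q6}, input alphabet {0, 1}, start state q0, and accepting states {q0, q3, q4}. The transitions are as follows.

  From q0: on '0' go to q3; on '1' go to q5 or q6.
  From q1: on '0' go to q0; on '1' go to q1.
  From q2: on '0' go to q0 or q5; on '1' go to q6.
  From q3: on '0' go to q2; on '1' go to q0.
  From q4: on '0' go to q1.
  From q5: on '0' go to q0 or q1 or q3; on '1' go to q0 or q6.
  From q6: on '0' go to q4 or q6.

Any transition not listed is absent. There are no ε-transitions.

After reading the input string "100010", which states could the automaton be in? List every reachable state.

Start in {q0}.
Read '1': {q0} → {q5, q6}.
Read '0': {q5, q6} → {q0, q1, q3, q4, q6}.
Read '0': {q0, q1, q3, q4, q6} → {q0, q1, q2, q3, q4, q6}.
Read '0': {q0, q1, q2, q3, q4, q6} → {q0, q1, q2, q3, q4, q5, q6}.
Read '1': {q0, q1, q2, q3, q4, q5, q6} → {q0, q1, q5, q6}.
Read '0': {q0, q1, q5, q6} → {q0, q1, q3, q4, q6}.

{q0, q1, q3, q4, q6}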